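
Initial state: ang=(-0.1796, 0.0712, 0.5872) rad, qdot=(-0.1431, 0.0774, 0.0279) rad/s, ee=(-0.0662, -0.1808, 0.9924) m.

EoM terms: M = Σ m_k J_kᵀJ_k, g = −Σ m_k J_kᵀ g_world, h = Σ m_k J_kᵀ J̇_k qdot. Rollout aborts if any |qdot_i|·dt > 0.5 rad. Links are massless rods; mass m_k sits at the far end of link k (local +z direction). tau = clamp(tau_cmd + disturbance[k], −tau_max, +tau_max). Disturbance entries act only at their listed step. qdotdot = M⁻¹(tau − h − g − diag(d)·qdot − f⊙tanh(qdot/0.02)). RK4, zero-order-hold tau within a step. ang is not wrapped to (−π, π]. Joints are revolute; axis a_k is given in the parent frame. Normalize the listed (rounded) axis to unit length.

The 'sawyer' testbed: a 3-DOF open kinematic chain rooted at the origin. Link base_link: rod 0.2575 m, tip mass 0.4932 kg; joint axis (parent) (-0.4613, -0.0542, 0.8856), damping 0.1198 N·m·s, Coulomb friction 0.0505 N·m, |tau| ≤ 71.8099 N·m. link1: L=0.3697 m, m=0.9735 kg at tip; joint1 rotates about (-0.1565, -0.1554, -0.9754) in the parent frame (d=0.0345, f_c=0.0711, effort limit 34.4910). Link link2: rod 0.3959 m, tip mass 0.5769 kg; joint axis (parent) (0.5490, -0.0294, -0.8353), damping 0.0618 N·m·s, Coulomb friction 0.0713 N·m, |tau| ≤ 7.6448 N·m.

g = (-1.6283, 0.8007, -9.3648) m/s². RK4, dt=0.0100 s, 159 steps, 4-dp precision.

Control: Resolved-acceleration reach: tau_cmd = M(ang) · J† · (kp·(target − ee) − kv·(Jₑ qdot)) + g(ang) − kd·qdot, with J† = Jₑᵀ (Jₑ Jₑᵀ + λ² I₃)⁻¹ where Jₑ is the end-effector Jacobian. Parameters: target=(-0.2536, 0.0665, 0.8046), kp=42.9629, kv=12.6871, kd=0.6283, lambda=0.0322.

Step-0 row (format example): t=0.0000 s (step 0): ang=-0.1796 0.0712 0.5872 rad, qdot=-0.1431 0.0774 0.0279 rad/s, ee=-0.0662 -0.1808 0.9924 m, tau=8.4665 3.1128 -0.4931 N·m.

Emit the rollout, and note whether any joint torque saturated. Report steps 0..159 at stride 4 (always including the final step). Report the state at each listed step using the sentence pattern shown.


t=0.0400 s (step 4): ang=-0.1452 0.0784 0.6375 rad, qdot=1.4454 0.4777 1.5540 rad/s, ee=-0.0715 -0.1727 0.9913 m, tau=4.3341 1.4968 -1.0689 N·m.
t=0.0800 s (step 8): ang=-0.0753 0.1042 0.6962 rad, qdot=1.9893 0.7466 1.3622 rad/s, ee=-0.0795 -0.1481 0.9920 m, tau=1.8330 0.4806 -0.6151 N·m.
t=0.1200 s (step 12): ang=0.0098 0.1347 0.7464 rad, qdot=2.2317 0.7560 1.1587 rad/s, ee=-0.0885 -0.1162 0.9930 m, tau=0.3645 -0.0614 -0.3378 N·m.
t=0.1600 s (step 16): ang=0.1009 0.1637 0.7895 rad, qdot=2.3042 0.6867 1.0023 rad/s, ee=-0.0987 -0.0824 0.9932 m, tau=-0.5080 -0.3899 -0.1946 N·m.
t=0.2000 s (step 20): ang=0.1929 0.1894 0.8272 rad, qdot=2.2856 0.5982 0.8917 rad/s, ee=-0.1102 -0.0494 0.9922 m, tau=-1.0496 -0.6122 -0.1309 N·m.
t=0.2400 s (step 24): ang=0.2831 0.2115 0.8612 rad, qdot=2.2216 0.5090 0.8150 rad/s, ee=-0.1230 -0.0187 0.9898 m, tau=-1.4091 -0.7754 -0.1089 N·m.
t=0.2800 s (step 28): ang=0.3703 0.2302 0.8927 rad, qdot=2.1376 0.4247 0.7614 rad/s, ee=-0.1367 0.0092 0.9863 m, tau=-1.6664 -0.9015 -0.1063 N·m.
t=0.3200 s (step 32): ang=0.4540 0.2456 0.9223 rad, qdot=2.0468 0.3466 0.7233 rad/s, ee=-0.1510 0.0339 0.9818 m, tau=-1.8637 -1.0017 -0.1110 N·m.
t=0.3600 s (step 36): ang=0.5340 0.2580 0.9507 rad, qdot=1.9553 0.2753 0.6957 rad/s, ee=-0.1655 0.0557 0.9767 m, tau=-2.0229 -1.0823 -0.1169 N·m.
t=0.4000 s (step 40): ang=0.6104 0.2677 0.9780 rad, qdot=1.8656 0.2109 0.6755 rad/s, ee=-0.1800 0.0746 0.9711 m, tau=-2.1557 -1.1471 -0.1214 N·m.
t=0.4400 s (step 44): ang=0.6832 0.2750 1.0047 rad, qdot=1.7786 0.1533 0.6607 rad/s, ee=-0.1942 0.0910 0.9652 m, tau=-2.2683 -1.1987 -0.1237 N·m.
t=0.4800 s (step 48): ang=0.7527 0.2801 1.0309 rad, qdot=1.6941 0.1025 0.6500 rad/s, ee=-0.2080 0.1050 0.9591 m, tau=-2.3642 -1.2388 -0.1237 N·m.
t=0.5200 s (step 52): ang=0.8188 0.2833 1.0568 rad, qdot=1.6118 0.0583 0.6421 rad/s, ee=-0.2213 0.1169 0.9529 m, tau=-2.4458 -1.2689 -0.1217 N·m.
t=0.5600 s (step 56): ang=0.8816 0.2849 1.0823 rad, qdot=1.5294 0.0235 0.6339 rad/s, ee=-0.2338 0.1269 0.9468 m, tau=-2.5140 -1.2939 -0.1169 N·m.
t=0.6000 s (step 60): ang=0.9411 0.2854 1.1074 rad, qdot=1.4423 0.0074 0.6197 rad/s, ee=-0.2457 0.1352 0.9408 m, tau=-2.5687 -1.3282 -0.1084 N·m.
t=0.6400 s (step 64): ang=0.9970 0.2856 1.1319 rad, qdot=1.3570 -0.0013 0.6085 rad/s, ee=-0.2571 0.1421 0.9350 m, tau=-2.6121 -1.3633 -0.1031 N·m.
t=0.6800 s (step 68): ang=1.0497 0.2853 1.1561 rad, qdot=1.2762 -0.0088 0.5998 rad/s, ee=-0.2678 0.1477 0.9293 m, tau=-2.6459 -1.3925 -0.1001 N·m.
t=0.7200 s (step 72): ang=1.0992 0.2848 1.1799 rad, qdot=1.2000 -0.0169 0.5927 rad/s, ee=-0.2780 0.1520 0.9238 m, tau=-2.6714 -1.4142 -0.0981 N·m.
t=0.7600 s (step 76): ang=1.1457 0.2840 1.2035 rad, qdot=1.1285 -0.0265 0.5868 rad/s, ee=-0.2874 0.1554 0.9185 m, tau=-2.6898 -1.4273 -0.0970 N·m.
t=0.8000 s (step 80): ang=1.1895 0.2827 1.2269 rad, qdot=1.0613 -0.0384 0.5822 rad/s, ee=-0.2962 0.1578 0.9135 m, tau=-2.7022 -1.4313 -0.0965 N·m.
t=0.8400 s (step 84): ang=1.2307 0.2809 1.2501 rad, qdot=0.9977 -0.0515 0.5779 rad/s, ee=-0.3042 0.1595 0.9087 m, tau=-2.7094 -1.4271 -0.0960 N·m.
t=0.8800 s (step 88): ang=1.2694 0.2786 1.2731 rad, qdot=0.9365 -0.0646 0.5732 rad/s, ee=-0.3115 0.1606 0.9042 m, tau=-2.7121 -1.4171 -0.0954 N·m.
t=0.9200 s (step 92): ang=1.3056 0.2757 1.2960 rad, qdot=0.8771 -0.0764 0.5679 rad/s, ee=-0.3181 0.1611 0.8999 m, tau=-2.7109 -1.4032 -0.0947 N·m.
t=0.9600 s (step 96): ang=1.3396 0.2725 1.3185 rad, qdot=0.8194 -0.0867 0.5618 rad/s, ee=-0.3240 0.1612 0.8959 m, tau=-2.7064 -1.3868 -0.0942 N·m.
t=1.0000 s (step 100): ang=1.3712 0.2688 1.3409 rad, qdot=0.7633 -0.0954 0.5551 rad/s, ee=-0.3293 0.1609 0.8922 m, tau=-2.6992 -1.3688 -0.0942 N·m.
t=1.0400 s (step 104): ang=1.4006 0.2649 1.3629 rad, qdot=0.7091 -0.1027 0.5478 rad/s, ee=-0.3340 0.1604 0.8887 m, tau=-2.6898 -1.3497 -0.0947 N·m.
t=1.0800 s (step 108): ang=1.4279 0.2606 1.3847 rad, qdot=0.6567 -0.1088 0.5399 rad/s, ee=-0.3380 0.1595 0.8855 m, tau=-2.6786 -1.3301 -0.0958 N·m.
t=1.1200 s (step 112): ang=1.4532 0.2562 1.4061 rad, qdot=0.6063 -0.1139 0.5314 rad/s, ee=-0.3416 0.1585 0.8825 m, tau=-2.6662 -1.3102 -0.0975 N·m.
t=1.1600 s (step 116): ang=1.4765 0.2516 1.4272 rad, qdot=0.5581 -0.1180 0.5224 rad/s, ee=-0.3446 0.1572 0.8798 m, tau=-2.6529 -1.2904 -0.0997 N·m.
t=1.2000 s (step 120): ang=1.4979 0.2468 1.4479 rad, qdot=0.5120 -0.1214 0.5129 rad/s, ee=-0.3472 0.1559 0.8772 m, tau=-2.6390 -1.2708 -0.1024 N·m.
t=1.2400 s (step 124): ang=1.5175 0.2419 1.4682 rad, qdot=0.4681 -0.1241 0.5029 rad/s, ee=-0.3494 0.1544 0.8749 m, tau=-2.6249 -1.2517 -0.1057 N·m.
t=1.2800 s (step 128): ang=1.5354 0.2368 1.4881 rad, qdot=0.4265 -0.1263 0.4925 rad/s, ee=-0.3512 0.1529 0.8727 m, tau=-2.6107 -1.2332 -0.1093 N·m.
t=1.3200 s (step 132): ang=1.5516 0.2318 1.5076 rad, qdot=0.3872 -0.1281 0.4818 rad/s, ee=-0.3526 0.1514 0.8707 m, tau=-2.5966 -1.2153 -0.1134 N·m.
t=1.3600 s (step 136): ang=1.5664 0.2266 1.5266 rad, qdot=0.3502 -0.1294 0.4708 rad/s, ee=-0.3537 0.1498 0.8689 m, tau=-2.5828 -1.1982 -0.1178 N·m.
t=1.4000 s (step 140): ang=1.5797 0.2214 1.5452 rad, qdot=0.3154 -0.1304 0.4596 rad/s, ee=-0.3545 0.1482 0.8672 m, tau=-2.5694 -1.1819 -0.1226 N·m.
t=1.4400 s (step 144): ang=1.5916 0.2162 1.5634 rad, qdot=0.2827 -0.1311 0.4482 rad/s, ee=-0.3551 0.1466 0.8657 m, tau=-2.5565 -1.1664 -0.1276 N·m.
t=1.4800 s (step 148): ang=1.6023 0.2109 1.5811 rad, qdot=0.2523 -0.1315 0.4367 rad/s, ee=-0.3554 0.1450 0.8643 m, tau=-2.5441 -1.1518 -0.1328 N·m.
t=1.5200 s (step 152): ang=1.6118 0.2057 1.5983 rad, qdot=0.2239 -0.1317 0.4252 rad/s, ee=-0.3555 0.1434 0.8630 m, tau=-2.5325 -1.1381 -0.1382 N·m.
t=1.5600 s (step 156): ang=1.6202 0.2004 1.6151 rad, qdot=0.1976 -0.1317 0.4137 rad/s, ee=-0.3554 0.1418 0.8618 m, tau=-2.5214 -1.1252 -0.1438 N·m.
t=1.5900 s (step 159): ang=1.6259 0.1965 1.6274 rad, qdot=0.1791 -0.1315 0.4051 rad/s, ee=-0.3552 0.1407 0.8610 m.
any joint saturated: no


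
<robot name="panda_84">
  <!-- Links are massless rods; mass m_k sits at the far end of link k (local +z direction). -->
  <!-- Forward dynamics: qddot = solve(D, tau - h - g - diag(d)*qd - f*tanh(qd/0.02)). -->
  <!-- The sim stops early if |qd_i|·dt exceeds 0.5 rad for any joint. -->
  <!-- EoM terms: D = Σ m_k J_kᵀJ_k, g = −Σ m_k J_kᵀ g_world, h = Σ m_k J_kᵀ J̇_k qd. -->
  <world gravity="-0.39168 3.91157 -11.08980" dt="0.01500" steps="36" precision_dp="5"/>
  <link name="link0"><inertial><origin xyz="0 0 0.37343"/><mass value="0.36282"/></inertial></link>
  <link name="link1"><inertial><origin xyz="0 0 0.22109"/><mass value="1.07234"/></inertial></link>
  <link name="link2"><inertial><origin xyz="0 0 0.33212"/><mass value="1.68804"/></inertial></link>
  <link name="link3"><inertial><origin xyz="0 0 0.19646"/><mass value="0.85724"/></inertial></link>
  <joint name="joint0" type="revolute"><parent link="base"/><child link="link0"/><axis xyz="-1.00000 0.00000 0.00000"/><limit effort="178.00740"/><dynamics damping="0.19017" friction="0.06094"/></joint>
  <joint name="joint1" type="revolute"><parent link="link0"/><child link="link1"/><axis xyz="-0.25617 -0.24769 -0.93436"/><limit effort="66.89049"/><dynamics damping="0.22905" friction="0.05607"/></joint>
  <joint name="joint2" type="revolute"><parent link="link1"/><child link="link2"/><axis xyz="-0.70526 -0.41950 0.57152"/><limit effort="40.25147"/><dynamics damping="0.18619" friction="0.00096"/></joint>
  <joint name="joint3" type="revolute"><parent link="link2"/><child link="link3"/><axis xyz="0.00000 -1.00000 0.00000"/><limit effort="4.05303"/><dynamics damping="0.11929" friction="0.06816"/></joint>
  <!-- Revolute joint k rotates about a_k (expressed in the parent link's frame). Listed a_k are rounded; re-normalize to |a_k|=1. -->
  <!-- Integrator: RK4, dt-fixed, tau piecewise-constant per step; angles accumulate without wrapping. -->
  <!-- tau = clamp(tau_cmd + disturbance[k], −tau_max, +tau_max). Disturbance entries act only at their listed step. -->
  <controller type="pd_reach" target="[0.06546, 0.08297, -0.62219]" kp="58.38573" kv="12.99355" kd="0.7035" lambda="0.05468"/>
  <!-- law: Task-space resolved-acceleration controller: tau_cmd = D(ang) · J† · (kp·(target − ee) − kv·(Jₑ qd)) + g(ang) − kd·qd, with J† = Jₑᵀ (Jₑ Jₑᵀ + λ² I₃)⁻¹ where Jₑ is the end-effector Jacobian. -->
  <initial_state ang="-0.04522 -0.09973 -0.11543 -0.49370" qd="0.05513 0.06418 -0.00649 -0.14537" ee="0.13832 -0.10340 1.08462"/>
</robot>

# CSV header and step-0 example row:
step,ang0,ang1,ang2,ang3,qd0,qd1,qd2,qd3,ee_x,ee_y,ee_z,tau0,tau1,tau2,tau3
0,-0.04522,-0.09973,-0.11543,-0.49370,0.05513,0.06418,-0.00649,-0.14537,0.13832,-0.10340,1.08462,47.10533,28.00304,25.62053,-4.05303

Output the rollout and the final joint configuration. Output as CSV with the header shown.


step,ang0,ang1,ang2,ang3,qd0,qd1,qd2,qd3,ee_x,ee_y,ee_z,tau0,tau1,tau2,tau3
1,-0.04628,-0.04836,-0.11804,-0.56374,-0.23252,6.52265,-0.11446,-8.99819,0.13862,-0.10187,1.07911,59.11390,21.08946,24.43734,0.70124
2,-0.05047,0.06860,-0.11456,-0.71817,-0.37507,9.03780,0.72924,-11.53405,0.13584,-0.09851,1.06555,79.58761,14.95770,20.97704,0.94115
3,-0.05361,0.21190,-0.10463,-0.88975,-0.05232,10.05155,0.61648,-11.36934,0.12785,-0.09237,1.04822,91.63276,10.36949,18.19076,-0.54793
4,-0.04742,0.35943,-0.10590,-1.05481,0.94945,9.39380,-0.90786,-10.66754,0.11702,-0.08288,1.02853,83.36484,6.85391,14.41676,-1.75060
5,-0.02138,0.48068,-0.13895,-1.21059,2.62053,6.45939,-3.66184,-10.06838,0.10607,-0.06887,1.00588,45.43361,1.93730,6.52151,-2.33098
6,0.02880,0.55093,-0.21139,-1.35844,4.08120,2.90790,-6.03640,-9.54854,0.09593,-0.04912,0.97904,-1.56978,-4.01448,-3.01215,-2.38258
7,0.09509,0.57632,-0.31028,-1.49818,4.73118,0.62576,-7.13411,-9.05057,0.08646,-0.02431,0.94765,-38.12897,-9.65832,-10.59432,-1.94886
8,0.16669,0.57578,-0.41961,-1.63076,4.79690,-0.58584,-7.43513,-8.67286,0.07754,0.00324,0.91234,-62.56037,-14.34911,-15.49593,-1.07699
9,0.23715,0.56090,-0.53159,-1.75814,4.59158,-1.33814,-7.51139,-8.38363,0.06925,0.03120,0.87398,-78.37574,-18.02024,-18.26191,0.03352
10,0.30370,0.53595,-0.64513,-1.88119,4.28146,-1.95539,-7.65836,-8.09678,0.06172,0.05792,0.83352,-88.47248,-20.85227,-19.52487,1.18301
11,0.36529,0.50196,-0.76212,-1.99964,3.93091,-2.56173,-7.97814,-7.76006,0.05497,0.08233,0.79185,-94.46388,-23.03845,-19.73668,2.24445
12,0.42150,0.45861,-0.88537,-2.11248,3.56255,-3.21285,-8.49598,-7.33599,0.04902,0.10376,0.74984,-96.69128,-24.58611,-19.12432,3.13122
13,0.47213,0.40495,-1.01787,-2.21811,3.18440,-3.94394,-9.20896,-6.78526,0.04390,0.12176,0.70823,-94.13031,-25.15846,-17.68544,3.77209
14,0.51712,0.33959,-1.16245,-2.31416,2.80432,-4.78405,-10.10008,-6.04761,0.03967,0.13601,0.66764,-84.32637,-23.91948,-15.18566,4.05303
15,0.55655,0.26078,-1.32144,-2.39725,2.43819,-5.74985,-11.12244,-5.04593,0.03647,0.14626,0.62845,-64.72746,-19.78399,-11.30016,4.02503
16,0.59087,0.16678,-1.49598,-2.46207,2.11890,-6.82941,-12.16606,-3.60405,0.03442,0.15234,0.59061,-36.37572,-12.65240,-6.00382,3.44042
17,0.62094,0.05624,-1.68466,-2.50197,1.87316,-7.97493,-13.00564,-1.71295,0.03340,0.15436,0.55357,-8.00921,-5.32430,-0.05397,2.39489
18,0.64786,-0.07175,-1.88259,-2.51142,1.70914,-9.16799,-13.40608,0.45326,0.03269,0.15303,0.51652,12.03881,-1.47645,5.85716,1.06827
19,0.67285,-0.21838,-2.08236,-2.48907,1.62892,-10.44736,-13.24812,2.54241,0.03095,0.14972,0.47925,24.60028,-2.16333,11.88723,-0.25477
20,0.69751,-0.38485,-2.27509,-2.43721,1.67361,-11.75264,-12.42528,4.36387,0.02684,0.14585,0.44313,38.15554,-5.69503,18.24541,-1.47391
21,0.72454,-0.56861,-2.44854,-2.36112,1.95172,-12.59829,-10.56635,5.70505,0.02053,0.14236,0.41120,61.20206,-9.26189,23.22088,-2.42311
22,0.75894,-0.75540,-2.58299,-2.26894,2.65782,-11.95316,-7.08463,6.43845,0.01563,0.13983,0.38638,91.71592,-9.77568,22.58204,-2.95435
23,0.80842,-0.91911,-2.65663,-2.16863,3.96523,-9.55941,-2.54277,6.83472,0.01845,0.13934,0.36724,112.33360,-7.53739,15.71139,-3.20035
24,0.88136,-1.04396,-2.66877,-2.06160,5.79148,-6.94597,0.94404,7.42792,0.03204,0.14296,0.34826,112.99188,-8.74879,10.07883,-3.56944
25,0.98338,-1.13521,-2.64179,-1.94590,7.84434,-5.06040,2.70752,7.98341,0.05442,0.15265,0.32592,79.88767,-18.67051,9.85766,-3.83622
26,1.11302,-1.20652,-2.59764,-1.83059,9.46756,-4.20824,3.34781,7.35060,0.08282,0.16962,0.29903,-0.73507,-26.07827,6.80119,-3.10212
27,1.25649,-1.27094,-2.54600,-1.74140,9.66697,-4.20541,3.71954,4.53168,0.11470,0.19293,0.26528,-55.58269,-18.21426,-3.83104,-1.04080
28,1.39591,-1.33293,-2.48638,-1.69732,8.90657,-4.03072,4.31943,1.36575,0.14694,0.21781,0.22237,-63.11895,-8.05500,-13.30275,0.94024
29,1.52352,-1.39006,-2.41823,-1.69151,8.08707,-3.62067,4.79620,-0.56819,0.17694,0.23904,0.17177,-53.28145,-1.55457,-18.91367,1.89659
30,1.64081,-1.44012,-2.34488,-1.70617,7.53228,-3.09022,4.99497,-1.39475,0.20342,0.25404,0.11710,-41.68106,2.14208,-21.74372,2.04018
31,1.75192,-1.48127,-2.27002,-1.72966,7.26799,-2.42097,4.99089,-1.76032,0.22594,0.26257,0.06134,-33.16598,4.18067,-22.95422,1.93970
32,1.86067,-1.51140,-2.19610,-1.75787,7.22205,-1.61231,4.86251,-2.02731,0.24447,0.26542,0.00642,-28.00516,5.14585,-23.22269,1.87065
33,1.96963,-1.52874,-2.12466,-1.79035,7.29628,-0.71030,4.65592,-2.32298,0.25925,0.26355,-0.04635,-25.35197,5.39255,-22.94069,1.90690
34,2.07991,-1.53236,-2.05672,-1.82741,7.39674,0.21409,4.39052,-2.62369,0.27072,0.25786,-0.09611,-24.24165,5.17752,-22.32661,2.00335
35,2.19136,-1.52249,-1.99313,-1.86858,7.45163,1.09062,4.07166,-2.85303,0.27940,0.24908,-0.14228,-23.91259,4.70614,-21.49877,2.08360
36,2.30301,-1.50008,-1.93464,-1.91228,7.42358,1.88438,3.70674,-2.94882,0.28578,0.23787,-0.18452,,,,
# final ang (rad): 2.30301 -1.50008 -1.93464 -1.91228


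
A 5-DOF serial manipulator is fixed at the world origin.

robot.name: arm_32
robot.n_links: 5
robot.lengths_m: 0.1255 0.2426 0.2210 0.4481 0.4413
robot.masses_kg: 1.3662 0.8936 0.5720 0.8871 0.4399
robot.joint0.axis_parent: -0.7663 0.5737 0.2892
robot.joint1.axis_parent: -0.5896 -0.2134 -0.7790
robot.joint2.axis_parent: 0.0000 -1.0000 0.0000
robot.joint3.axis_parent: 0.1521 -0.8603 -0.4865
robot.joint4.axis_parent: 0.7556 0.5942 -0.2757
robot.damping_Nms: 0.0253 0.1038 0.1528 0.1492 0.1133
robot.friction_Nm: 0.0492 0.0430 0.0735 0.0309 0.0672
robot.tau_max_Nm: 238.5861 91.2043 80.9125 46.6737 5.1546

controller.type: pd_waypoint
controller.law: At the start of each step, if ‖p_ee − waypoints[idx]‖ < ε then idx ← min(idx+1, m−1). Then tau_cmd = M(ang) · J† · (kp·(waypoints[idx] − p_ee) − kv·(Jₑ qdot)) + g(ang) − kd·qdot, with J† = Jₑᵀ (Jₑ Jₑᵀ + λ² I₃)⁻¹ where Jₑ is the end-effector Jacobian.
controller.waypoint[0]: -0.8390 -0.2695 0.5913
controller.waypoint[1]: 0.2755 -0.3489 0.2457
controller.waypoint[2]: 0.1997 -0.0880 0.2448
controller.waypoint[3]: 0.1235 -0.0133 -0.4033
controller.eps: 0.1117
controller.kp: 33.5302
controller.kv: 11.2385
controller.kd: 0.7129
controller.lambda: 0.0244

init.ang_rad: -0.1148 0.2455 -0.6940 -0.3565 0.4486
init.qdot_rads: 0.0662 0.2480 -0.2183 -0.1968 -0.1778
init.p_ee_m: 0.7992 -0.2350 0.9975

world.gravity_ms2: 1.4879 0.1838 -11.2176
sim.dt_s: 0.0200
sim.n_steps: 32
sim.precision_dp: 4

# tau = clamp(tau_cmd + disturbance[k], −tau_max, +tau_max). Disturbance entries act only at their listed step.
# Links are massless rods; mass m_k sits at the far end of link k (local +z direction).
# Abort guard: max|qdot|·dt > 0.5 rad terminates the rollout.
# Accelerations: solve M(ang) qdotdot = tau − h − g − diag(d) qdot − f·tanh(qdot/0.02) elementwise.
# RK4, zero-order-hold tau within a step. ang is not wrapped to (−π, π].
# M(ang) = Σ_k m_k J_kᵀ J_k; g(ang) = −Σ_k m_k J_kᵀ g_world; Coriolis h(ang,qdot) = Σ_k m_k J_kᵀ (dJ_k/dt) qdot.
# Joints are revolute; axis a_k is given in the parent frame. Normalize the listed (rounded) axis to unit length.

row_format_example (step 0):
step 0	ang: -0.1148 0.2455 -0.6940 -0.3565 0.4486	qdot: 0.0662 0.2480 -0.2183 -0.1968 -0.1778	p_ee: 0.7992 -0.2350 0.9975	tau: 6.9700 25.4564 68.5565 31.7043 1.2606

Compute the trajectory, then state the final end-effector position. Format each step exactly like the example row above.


step 1	ang: -0.1080 0.2743 -0.6577 -0.4007 0.4951	qdot: 0.5938 2.5596 3.7282 -4.0353 4.7369	p_ee: 0.7918 -0.2342 0.9912	tau: 4.4727 17.2378 48.5731 26.9461 -2.3363
step 2	ang: -0.0915 0.3317 -0.5748 -0.4768 0.6097	qdot: 1.0250 3.1360 4.5390 -3.5600 6.6490	p_ee: 0.7634 -0.2328 0.9878	tau: 6.1371 11.1487 29.3661 17.5452 -2.5939
step 3	ang: -0.0688 0.3977 -0.4871 -0.5359 0.7460	qdot: 1.2276 3.4556 4.2348 -2.3884 6.9504	p_ee: 0.7194 -0.2280 0.9929	tau: 5.3262 6.5612 14.9655 9.8067 -1.7467
step 4	ang: -0.0438 0.4694 -0.4098 -0.5722 0.8820	qdot: 1.2547 3.7374 3.5144 -1.2867 6.6353	p_ee: 0.6649 -0.2183 1.0047	tau: 1.7255 2.7092 5.1795 4.4481 -0.8821
step 5	ang: -0.0196 0.5461 -0.3480 -0.5889 1.0098	qdot: 1.1546 3.9619 2.6881 -0.4232 6.1418	p_ee: 0.6040 -0.2038 1.0195	tau: -3.6085 -0.7359 -1.2850 0.9810 -0.3122
step 6	ang: 0.0016 0.6264 -0.3022 -0.5910 1.1274	qdot: 0.9634 4.1017 1.9189 0.1655 5.6161	p_ee: 0.5398 -0.1849 1.0341	tau: -9.6217 -3.8097 -5.5078 -1.1312 -0.0400
step 7	ang: 0.0183 0.7086 -0.2703 -0.5842 1.2345	qdot: 0.7082 4.1474 1.2987 0.4833 5.1057	p_ee: 0.4747 -0.1628 1.0460	tau: -15.4425 -6.4266 -8.2100 -2.2863 0.0032
step 8	ang: 0.0297 0.7905 -0.2492 -0.5727 1.3320	qdot: 0.4380 4.0537 0.8177 0.6569 4.6628	p_ee: 0.4106 -0.1387 1.0538	tau: -20.4136 -8.4640 -9.8405 -2.8585 -0.1363
step 9	ang: 0.0355 0.8698 -0.2364 -0.5591 1.4209	qdot: 0.1581 3.8756 0.4730 0.7064 4.2641	p_ee: 0.3490 -0.1143 1.0569	tau: -24.2095 -9.9282 -10.7112 -3.0342 -0.3735
step 10	ang: 0.0359 0.9448 -0.2294 -0.5451 1.5025	qdot: -0.1116 3.6217 0.2240 0.7063 3.9222	p_ee: 0.2907 -0.0910 1.0556	tau: -26.7727 -10.8510 -11.0166 -2.9694 -0.6714
step 11	ang: 0.0309 1.0144 -0.2267 -0.5314 1.5776	qdot: -0.3690 3.3279 0.0440 0.6825 3.6230	p_ee: 0.2361 -0.0700 1.0502	tau: -28.1951 -11.3212 -10.9090 -2.7537 -0.9857
step 12	ang: 0.0208 1.0783 -0.2267 -0.5187 1.6469	qdot: -0.6367 3.0534 -0.0414 0.5841 3.3362	p_ee: 0.1853 -0.0522 1.0416	tau: -28.6121 -11.4514 -10.5393 -2.4013 -1.2727
step 13	ang: 0.0056 1.1364 -0.2282 -0.5077 1.7110	qdot: -0.8766 2.7420 -0.1129 0.5374 3.0961	p_ee: 0.1380 -0.0380 1.0306	tau: -28.2445 -11.2781 -9.9419 -2.0276 -1.5461
step 14	ang: -0.0143 1.1883 -0.2310 -0.4972 1.7705	qdot: -1.1004 2.4378 -0.1755 0.5247 2.8695	p_ee: 0.0940 -0.0277 1.0179	tau: -27.2426 -10.8946 -9.1942 -1.6597 -1.7704
step 15	ang: -0.0385 1.2344 -0.2348 -0.4869 1.8255	qdot: -1.3151 2.1588 -0.2180 0.5221 2.6452	p_ee: 0.0528 -0.0213 1.0041	tau: -25.7597 -10.3654 -8.3479 -1.2899 -1.9354
step 16	ang: -0.0668 1.2750 -0.2395 -0.4764 1.8761	qdot: -1.5127 1.8947 -0.2547 0.5460 2.4271	p_ee: 0.0139 -0.0185 0.9897	tau: -23.9256 -9.7232 -7.4182 -0.9318 -2.0461
step 17	ang: -0.0990 1.3105 -0.2447 -0.4652 1.9224	qdot: -1.6984 1.6557 -0.2736 0.5752 2.2084	p_ee: -0.0229 -0.0191 0.9752	tau: -21.8181 -9.0021 -6.4336 -0.5739 -2.1008
step 18	ang: -0.1346 1.3414 -0.2503 -0.4533 1.9644	qdot: -1.8643 1.4310 -0.2866 0.6226 1.9935	p_ee: -0.0580 -0.0227 0.9606	tau: -19.5066 -8.2154 -5.3960 -0.2243 -2.1086
step 19	ang: -0.1734 1.3680 -0.2559 -0.4405 2.0021	qdot: -2.0152 1.2284 -0.2804 0.6670 1.7789	p_ee: -0.0917 -0.0291 0.9463	tau: -17.0303 -7.3824 -4.3260 0.1302 -2.0729
step 20	ang: -0.2149 1.3906 -0.2614 -0.4266 2.0356	qdot: -2.1427 1.0365 -0.2687 0.7223 1.5702	p_ee: -0.1243 -0.0379 0.9322	tau: -14.4365 -6.5077 -3.2227 0.4806 -2.0053
step 21	ang: -0.2589 1.4096 -0.2665 -0.4118 2.0649	qdot: -2.2519 0.8634 -0.2367 0.7656 1.3653	p_ee: -0.1559 -0.0488 0.9183	tau: -11.7559 -5.6063 -2.1110 0.8389 -1.9107
step 22	ang: -0.3047 1.4251 -0.2709 -0.3960 2.0903	qdot: -2.3337 0.6964 -0.2020 0.8153 1.1706	p_ee: -0.1869 -0.0613 0.9045	tau: -9.0370 -4.6805 -0.9923 1.1899 -1.8011
step 23	ang: -0.3520 1.4375 -0.2744 -0.3794 2.1119	qdot: -2.3954 0.5459 -0.1468 0.8450 0.9833	p_ee: -0.2172 -0.0751 0.8908	tau: -6.3148 -3.7475 0.0988 1.5446 -1.6806
step 24	ang: -0.4001 1.4469 -0.2768 -0.3621 2.1299	qdot: -2.4263 0.3974 -0.0951 0.8811 0.8100	p_ee: -0.2469 -0.0900 0.8770	tau: -3.6459 -2.8093 1.1600 1.8788 -1.5599
step 25	ang: -0.4487 1.4535 -0.2780 -0.3443 2.1445	qdot: -2.4370 0.2645 -0.0248 0.8925 0.6469	p_ee: -0.2761 -0.1055 0.8630	tau: -1.0680 -1.8873 2.1490 2.2037 -1.4410
step 26	ang: -0.4971 1.4573 -0.2782 -0.3260 2.1560	qdot: -2.3989 0.1127 -0.0090 0.9655 0.5044	p_ee: -0.3046 -0.1213 0.8489	tau: 1.3426 -0.9721 3.0986 2.4524 -1.3361
step 27	ang: -0.5448 1.4586 -0.2774 -0.3071 2.1647	qdot: -2.3643 0.0068 0.0680 0.9527 0.3647	p_ee: -0.3326 -0.1372 0.8346	tau: 3.5884 -0.1193 3.8979 2.7139 -1.2348
step 28	ang: -0.5915 1.4578 -0.2756 -0.2878 2.1706	qdot: -2.3085 -0.0762 0.1227 0.9589 0.2312	p_ee: -0.3598 -0.1527 0.8202	tau: 5.5750 0.6582 4.5429 2.8782 -1.1442
step 29	ang: -0.6369 1.4555 -0.2725 -0.2689 2.1741	qdot: -2.2394 -0.1490 0.1949 0.9300 0.1192	p_ee: -0.3863 -0.1678 0.8056	tau: 7.3477 1.3810 5.0775 3.0348 -1.0780
step 30	ang: -0.6807 1.4517 -0.2682 -0.2503 2.1756	qdot: -2.1413 -0.2340 0.2377 0.9271 0.0297	p_ee: -0.4120 -0.1821 0.7910	tau: 8.8808 2.0590 5.5293 3.1365 -1.0354
step 31	ang: -0.7225 1.4463 -0.2627 -0.2323 2.1755	qdot: -2.0382 -0.3092 0.3076 0.8772 -0.0248	p_ee: -0.4366 -0.1955 0.7764	tau: 10.2093 2.6721 5.8794 3.2458 -1.0388
step 32	ang: -0.7620 1.4393 -0.2563 -0.2148 2.1747	qdot: -1.9114 -0.3947 0.3412 0.8671 -0.0582	p_ee: -0.4601 -0.2078 0.7617
final p_ee position (m): -0.4601 -0.2078 0.7617


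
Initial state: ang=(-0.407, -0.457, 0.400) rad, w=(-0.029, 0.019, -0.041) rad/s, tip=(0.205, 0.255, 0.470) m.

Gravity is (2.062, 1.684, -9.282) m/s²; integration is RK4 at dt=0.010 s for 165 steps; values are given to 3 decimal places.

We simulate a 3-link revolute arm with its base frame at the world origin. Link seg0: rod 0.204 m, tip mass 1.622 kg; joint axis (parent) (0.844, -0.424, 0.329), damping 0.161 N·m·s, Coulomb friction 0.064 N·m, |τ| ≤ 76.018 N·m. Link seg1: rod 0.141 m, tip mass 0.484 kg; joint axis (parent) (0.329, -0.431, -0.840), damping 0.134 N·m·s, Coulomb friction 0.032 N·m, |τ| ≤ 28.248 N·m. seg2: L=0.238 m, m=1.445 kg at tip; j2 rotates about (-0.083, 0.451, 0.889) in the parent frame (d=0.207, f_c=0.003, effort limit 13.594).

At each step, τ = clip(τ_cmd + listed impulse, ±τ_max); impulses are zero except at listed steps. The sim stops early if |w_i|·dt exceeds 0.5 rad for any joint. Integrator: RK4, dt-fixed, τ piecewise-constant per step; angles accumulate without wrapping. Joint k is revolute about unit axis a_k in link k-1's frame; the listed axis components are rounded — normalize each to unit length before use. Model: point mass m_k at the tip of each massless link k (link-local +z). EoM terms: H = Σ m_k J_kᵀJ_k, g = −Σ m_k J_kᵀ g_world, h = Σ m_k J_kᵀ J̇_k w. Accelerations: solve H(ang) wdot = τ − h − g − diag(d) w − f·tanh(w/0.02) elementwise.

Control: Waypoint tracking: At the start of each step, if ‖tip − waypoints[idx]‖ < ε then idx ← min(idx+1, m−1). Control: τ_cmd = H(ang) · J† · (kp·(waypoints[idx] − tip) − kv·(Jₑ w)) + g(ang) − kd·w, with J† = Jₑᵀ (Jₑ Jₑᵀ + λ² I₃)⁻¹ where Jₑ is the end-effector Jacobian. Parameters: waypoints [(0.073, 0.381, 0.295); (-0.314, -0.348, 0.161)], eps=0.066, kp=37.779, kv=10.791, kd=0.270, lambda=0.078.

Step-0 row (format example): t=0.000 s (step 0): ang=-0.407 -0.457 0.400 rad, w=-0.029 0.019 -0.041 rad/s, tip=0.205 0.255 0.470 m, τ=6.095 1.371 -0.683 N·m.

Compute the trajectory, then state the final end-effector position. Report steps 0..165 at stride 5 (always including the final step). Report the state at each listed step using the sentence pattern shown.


t=0.050 s (step 5): ang=-0.401 -0.486 0.411 rad, w=0.179 -0.936 0.383 rad/s, tip=0.206 0.258 0.467 m, τ=7.604 2.130 -1.044 N·m.
t=0.100 s (step 10): ang=-0.391 -0.541 0.434 rad, w=0.220 -1.226 0.500 rad/s, tip=0.208 0.265 0.460 m, τ=8.434 2.388 -1.182 N·m.
t=0.150 s (step 15): ang=-0.379 -0.607 0.460 rad, w=0.266 -1.406 0.563 rad/s, tip=0.209 0.272 0.452 m, τ=8.823 2.466 -1.236 N·m.
t=0.200 s (step 20): ang=-0.365 -0.681 0.489 rad, w=0.299 -1.515 0.599 rad/s, tip=0.208 0.281 0.443 m, τ=8.962 2.457 -1.244 N·m.
t=0.250 s (step 25): ang=-0.350 -0.758 0.520 rad, w=0.305 -1.560 0.615 rad/s, tip=0.205 0.291 0.433 m, τ=8.998 2.417 -1.232 N·m.
t=0.300 s (step 30): ang=-0.335 -0.836 0.550 rad, w=0.286 -1.554 0.615 rad/s, tip=0.201 0.301 0.423 m, τ=9.014 2.372 -1.213 N·m.
t=0.350 s (step 35): ang=-0.321 -0.913 0.581 rad, w=0.252 -1.509 0.602 rad/s, tip=0.194 0.311 0.414 m, τ=9.036 2.330 -1.191 N·m.
t=0.400 s (step 40): ang=-0.310 -0.986 0.611 rad, w=0.209 -1.437 0.578 rad/s, tip=0.187 0.320 0.404 m, τ=9.066 2.286 -1.167 N·m.
t=0.450 s (step 45): ang=-0.300 -1.056 0.639 rad, w=0.165 -1.347 0.548 rad/s, tip=0.180 0.330 0.394 m, τ=9.098 2.237 -1.138 N·m.
t=0.500 s (step 50): ang=-0.293 -1.121 0.666 rad, w=0.125 -1.247 0.513 rad/s, tip=0.171 0.339 0.385 m, τ=9.126 2.179 -1.104 N·m.
t=0.550 s (step 55): ang=-0.288 -1.181 0.691 rad, w=0.090 -1.143 0.474 rad/s, tip=0.163 0.347 0.376 m, τ=9.148 2.113 -1.066 N·m.
t=0.600 s (step 60): ang=-0.284 -1.235 0.714 rad, w=0.061 -1.038 0.435 rad/s, tip=0.155 0.354 0.368 m, τ=9.160 2.040 -1.023 N·m.
t=0.650 s (step 65): ang=-0.281 -1.284 0.735 rad, w=0.039 -0.935 0.396 rad/s, tip=0.147 0.361 0.361 m, τ=9.164 1.962 -0.979 N·m.
t=0.700 s (step 70): ang=-0.280 -1.328 0.754 rad, w=0.022 -0.838 0.358 rad/s, tip=0.140 0.366 0.354 m, τ=9.158 1.882 -0.933 N·m.
t=0.750 s (step 75): ang=-0.279 -1.368 0.771 rad, w=0.012 -0.747 0.323 rad/s, tip=0.133 0.371 0.348 m, τ=9.141 1.802 -0.887 N·m.
t=0.800 s (step 80): ang=-0.279 -1.403 0.787 rad, w=0.006 -0.663 0.290 rad/s, tip=0.126 0.375 0.342 m, τ=9.114 1.724 -0.843 N·m.
t=0.850 s (step 85): ang=-0.277 -1.434 0.803 rad, w=0.347 -0.745 0.413 rad/s, tip=0.120 0.379 0.338 m, τ=23.435 1.495 -0.683 N·m.
t=0.900 s (step 90): ang=-0.227 -1.486 0.831 rad, w=1.539 -1.309 0.578 rad/s, tip=0.096 0.372 0.348 m, τ=16.870 1.245 -0.518 N·m.
t=0.950 s (step 95): ang=-0.132 -1.557 0.864 rad, w=2.185 -1.517 0.614 rad/s, tip=0.055 0.352 0.370 m, τ=12.888 1.002 -0.384 N·m.
t=1.000 s (step 100): ang=-0.013 -1.633 0.896 rad, w=2.556 -1.552 0.589 rad/s, tip=0.006 0.321 0.395 m, τ=10.052 0.842 -0.308 N·m.
t=1.050 s (step 105): ang=0.121 -1.709 0.925 rad, w=2.780 -1.486 0.534 rad/s, tip=-0.047 0.279 0.418 m, τ=7.637 0.785 -0.293 N·m.
t=1.100 s (step 110): ang=0.264 -1.780 0.950 rad, w=2.914 -1.349 0.461 rad/s, tip=-0.100 0.228 0.435 m, τ=5.314 0.834 -0.340 N·m.
t=1.150 s (step 115): ang=0.411 -1.843 0.972 rad, w=2.980 -1.158 0.377 rad/s, tip=-0.151 0.169 0.444 m, τ=2.975 0.980 -0.440 N·m.
t=1.200 s (step 120): ang=0.560 -1.895 0.988 rad, w=2.981 -0.932 0.288 rad/s, tip=-0.197 0.106 0.443 m, τ=0.634 1.199 -0.581 N·m.
t=1.250 s (step 125): ang=0.708 -1.936 1.000 rad, w=2.916 -0.692 0.202 rad/s, tip=-0.236 0.041 0.432 m, τ=-1.629 1.456 -0.742 N·m.
t=1.300 s (step 130): ang=0.851 -1.965 1.007 rad, w=2.785 -0.463 0.126 rad/s, tip=-0.268 -0.021 0.414 m, τ=-3.710 1.713 -0.902 N·m.
t=1.350 s (step 135): ang=0.986 -1.983 1.012 rad, w=2.594 -0.263 0.064 rad/s, tip=-0.292 -0.079 0.389 m, τ=-5.519 1.936 -1.041 N·m.
t=1.400 s (step 140): ang=1.109 -1.993 1.012 rad, w=2.353 -0.081 0.069 rad/s, tip=-0.309 -0.130 0.361 m, τ=-6.997 2.099 -1.163 N·m.
t=1.450 s (step 145): ang=1.220 -1.999 1.004 rad, w=2.075 0.111 0.234 rad/s, tip=-0.320 -0.174 0.331 m, τ=-8.118 2.199 -1.290 N·m.
t=1.500 s (step 150): ang=1.317 -2.007 0.982 rad, w=1.781 0.178 0.236 rad/s, tip=-0.327 -0.210 0.303 m, τ=-8.871 2.270 -1.333 N·m.
t=1.550 s (step 155): ang=1.400 -2.013 0.960 rad, w=1.500 0.213 0.219 rad/s, tip=-0.330 -0.240 0.277 m, τ=-9.368 2.296 -1.339 N·m.
t=1.600 s (step 160): ang=1.469 -2.016 0.939 rad, w=1.243 0.231 0.206 rad/s, tip=-0.332 -0.263 0.254 m, τ=-9.664 2.290 -1.324 N·m.
t=1.650 s (step 165): ang=1.525 -2.019 0.918 rad, w=1.014 0.237 0.194 rad/s, tip=-0.332 -0.281 0.234 m.
final tip position (m): -0.332 -0.281 0.234


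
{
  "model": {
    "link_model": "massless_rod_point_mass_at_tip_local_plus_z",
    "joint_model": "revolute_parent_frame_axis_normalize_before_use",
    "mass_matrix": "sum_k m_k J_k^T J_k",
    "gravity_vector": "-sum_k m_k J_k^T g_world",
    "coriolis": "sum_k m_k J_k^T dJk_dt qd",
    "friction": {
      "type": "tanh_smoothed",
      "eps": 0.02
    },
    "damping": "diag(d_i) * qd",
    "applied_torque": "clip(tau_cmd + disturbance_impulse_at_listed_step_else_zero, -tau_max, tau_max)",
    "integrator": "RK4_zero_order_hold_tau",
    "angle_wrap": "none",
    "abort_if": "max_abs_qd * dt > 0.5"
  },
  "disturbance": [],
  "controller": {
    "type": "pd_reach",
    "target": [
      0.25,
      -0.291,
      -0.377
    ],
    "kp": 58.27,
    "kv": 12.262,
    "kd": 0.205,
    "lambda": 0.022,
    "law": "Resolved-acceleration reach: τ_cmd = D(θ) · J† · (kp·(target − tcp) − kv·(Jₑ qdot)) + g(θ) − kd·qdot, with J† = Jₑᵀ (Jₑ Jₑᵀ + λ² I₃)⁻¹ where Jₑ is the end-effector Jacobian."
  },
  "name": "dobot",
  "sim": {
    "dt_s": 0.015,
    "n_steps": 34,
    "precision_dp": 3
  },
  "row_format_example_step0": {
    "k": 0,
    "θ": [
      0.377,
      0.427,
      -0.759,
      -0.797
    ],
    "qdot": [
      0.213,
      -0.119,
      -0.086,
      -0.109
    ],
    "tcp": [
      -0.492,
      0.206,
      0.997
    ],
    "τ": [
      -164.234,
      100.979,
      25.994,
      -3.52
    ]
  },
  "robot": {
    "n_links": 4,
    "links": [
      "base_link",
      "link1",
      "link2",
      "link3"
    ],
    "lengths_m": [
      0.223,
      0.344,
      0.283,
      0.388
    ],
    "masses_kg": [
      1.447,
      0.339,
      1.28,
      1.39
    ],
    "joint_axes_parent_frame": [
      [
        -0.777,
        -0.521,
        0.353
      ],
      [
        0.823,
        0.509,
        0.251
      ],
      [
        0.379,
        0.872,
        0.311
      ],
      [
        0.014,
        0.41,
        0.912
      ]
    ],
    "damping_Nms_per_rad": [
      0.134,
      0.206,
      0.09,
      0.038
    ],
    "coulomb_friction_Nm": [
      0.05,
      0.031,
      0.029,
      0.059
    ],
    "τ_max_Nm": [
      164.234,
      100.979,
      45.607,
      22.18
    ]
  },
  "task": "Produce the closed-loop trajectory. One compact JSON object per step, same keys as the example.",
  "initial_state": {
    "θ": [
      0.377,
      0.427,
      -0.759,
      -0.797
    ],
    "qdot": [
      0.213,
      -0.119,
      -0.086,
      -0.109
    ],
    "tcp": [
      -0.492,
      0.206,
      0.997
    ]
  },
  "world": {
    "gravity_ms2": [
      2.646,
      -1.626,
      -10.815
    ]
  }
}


{"k":1,"\u03b8":[0.329,0.391,-0.778,-0.837],"qdot":[-6.456,-4.541,-2.699,-4.37],"tcp":[-0.49,0.21,0.989],"\u03c4":[-160.055,100.979,16.262,-2.035]}
{"k":2,"\u03b8":[0.187,0.301,-0.866,-0.846],"qdot":[-12.043,-6.859,-9.265,3.879],"tcp":[-0.475,0.211,0.968],"\u03c4":[-84.07,64.876,3.317,-3.461]}
{"k":3,"\u03b8":[0.022,0.238,-1.028,-0.821],"qdot":[-9.874,-1.412,-12.043,-1.17],"tcp":[-0.442,0.207,0.933],"\u03c4":[-36.337,33.036,-1.764,-1.478]}
{"k":4,"\u03b8":[-0.105,0.254,-1.221,-0.859],"qdot":[-7.123,3.595,-13.696,-3.877],"tcp":[-0.397,0.198,0.887],"\u03c4":[-8.279,14.211,-2.662,0.331]}
{"k":5,"\u03b8":[-0.191,0.342,-1.438,-0.913],"qdot":[-4.319,8.212,-15.248,-3.169],"tcp":[-0.345,0.184,0.837],"\u03c4":[10.639,1.364,-2.194,1.535]}
{"k":6,"\u03b8":[-0.236,0.497,-1.676,-0.938],"qdot":[-1.718,12.339,-16.532,0.087],"tcp":[-0.286,0.169,0.786],"\u03c4":[23.907,-7.147,-2.44,2.101]}
{"k":7,"\u03b8":[-0.247,0.705,-1.929,-0.902],"qdot":[0.003,15.124,-17.064,4.847],"tcp":[-0.224,0.153,0.74],"\u03c4":[34.579,-11.231,-6.59,2.034]}
{"k":8,"\u03b8":[-0.238,0.948,-2.186,-0.795],"qdot":[0.96,16.917,-17.046,9.324],"tcp":[-0.159,0.14,0.702],"\u03c4":[48.51,-10.851,-19.704,1.427]}
{"k":9,"\u03b8":[-0.209,1.231,-2.446,-0.629],"qdot":[2.488,20.194,-17.399,12.725],"tcp":[-0.09,0.131,0.673],"\u03c4":[51.524,-16.117,-13.778,0.568]}
{"k":10,"\u03b8":[-0.171,1.539,-2.692,-0.46],"qdot":[2.4,20.638,-15.435,10.243],"tcp":[-0.017,0.126,0.652],"\u03c4":[-23.589,-40.061,45.607,1.556]}
{"k":11,"\u03b8":[-0.204,1.713,-2.895,-0.258],"qdot":[-6.052,3.102,-12.059,17.375],"tcp":[0.057,0.123,0.633],"\u03c4":[-33.063,-34.715,45.607,-0.928]}
{"k":12,"\u03b8":[-0.334,1.652,-3.043,-0.001],"qdot":[-11.126,-11.557,-7.731,18.342],"tcp":[0.129,0.118,0.609],"\u03c4":[-14.802,-20.064,45.607,-2.561]}
{"k":13,"\u03b8":[-0.517,1.427,-3.116,0.193],"qdot":[-13.565,-19.171,-2.194,9.868],"tcp":[0.195,0.109,0.573],"\u03c4":[5.714,-8.189,45.607,-1.322]}
{"k":14,"\u03b8":[-0.732,1.113,-3.113,0.287],"qdot":[-15.665,-23.408,2.701,3.884],"tcp":[0.249,0.092,0.524],"\u03c4":[18.881,-0.77,39.542,0.102]}
{"k":15,"\u03b8":[-0.981,0.752,-3.043,0.312],"qdot":[-17.774,-24.925,6.84,-0.466],"tcp":[0.286,0.07,0.468],"\u03c4":[22.288,3.614,28.455,1.276]}
{"k":16,"\u03b8":[-1.25,0.405,-2.926,0.257],"qdot":[-17.804,-20.659,8.438,-7.733],"tcp":[0.308,0.047,0.411],"\u03c4":[18.836,5.236,20.225,2.975]}
{"k":17,"\u03b8":[-1.499,0.152,-2.81,0.093],"qdot":[-15.184,-13.154,6.878,-14.146],"tcp":[0.321,0.026,0.358],"\u03c4":[17.527,3.676,17.335,4.493]}
{"k":18,"\u03b8":[-1.709,-0.009,-2.723,-0.117],"qdot":[-12.809,-8.364,4.674,-13.339],"tcp":[0.332,0.004,0.307],"\u03c4":[17.863,0.745,16.714,4.445]}
{"k":19,"\u03b8":[-1.889,-0.112,-2.667,-0.289],"qdot":[-11.197,-5.48,2.737,-9.495],"tcp":[0.343,-0.018,0.261],"\u03c4":[14.891,-2.006,13.892,3.695]}
{"k":20,"\u03b8":[-2.052,-0.183,-2.634,-0.407],"qdot":[-10.459,-3.906,1.671,-6.41],"tcp":[0.354,-0.04,0.217],"\u03c4":[9.789,-3.78,9.168,3.021]}
{"k":21,"\u03b8":[-2.208,-0.236,-2.613,-0.484],"qdot":[-10.352,-3.149,1.199,-4.015],"tcp":[0.362,-0.062,0.175],"\u03c4":[7.14,-5.169,5.337,2.434]}
{"k":22,"\u03b8":[-2.364,-0.279,-2.597,-0.529],"qdot":[-10.409,-2.604,0.949,-2.14],"tcp":[0.367,-0.084,0.134],"\u03c4":[8.174,-7.006,3.195,1.898]}
{"k":23,"\u03b8":[-2.519,-0.314,-2.584,-0.552],"qdot":[-10.359,-2.053,0.831,-0.891],"tcp":[0.368,-0.106,0.094],"\u03c4":[11.579,-9.46,2.014,1.411]}
{"k":24,"\u03b8":[-2.673,-0.341,-2.571,-0.559],"qdot":[-10.097,-1.492,0.815,-0.15],"tcp":[0.367,-0.128,0.055],"\u03c4":[15.899,-12.308,1.025,0.929]}
{"k":25,"\u03b8":[-2.821,-0.359,-2.559,-0.559],"qdot":[-9.614,-0.977,0.905,0.131],"tcp":[0.363,-0.15,0.017],"\u03c4":[20.174,-15.216,-0.149,0.454]}
{"k":26,"\u03b8":[-2.96,-0.37,-2.544,-0.558],"qdot":[-8.917,-0.519,1.038,0.156],"tcp":[0.356,-0.171,-0.021],"\u03c4":[23.68,-17.867,-1.664,-0.025]}
{"k":27,"\u03b8":[-3.087,-0.374,-2.528,-0.555],"qdot":[-8.033,-0.097,1.103,0.267],"tcp":[0.346,-0.191,-0.058],"\u03c4":[25.914,-20.002,-3.509,-0.553]}
{"k":28,"\u03b8":[-3.2,-0.373,-2.511,-0.55],"qdot":[-7.067,0.238,1.146,0.321],"tcp":[0.334,-0.209,-0.094],"\u03c4":[26.675,-21.442,-5.522,-1.054]}
{"k":29,"\u03b8":[-3.298,-0.367,-2.494,-0.545],"qdot":[-6.094,0.49,1.153,0.34],"tcp":[0.32,-0.226,-0.127],"\u03c4":[25.952,-22.166,-7.564,-1.493]}
{"k":30,"\u03b8":[-3.383,-0.359,-2.477,-0.54],"qdot":[-5.207,0.626,1.148,0.341],"tcp":[0.305,-0.241,-0.158],"\u03c4":[23.972,-22.25,-9.503,-1.852]}
{"k":31,"\u03b8":[-3.456,-0.349,-2.46,-0.535],"qdot":[-4.483,0.6,1.162,0.362],"tcp":[0.289,-0.254,-0.187],"\u03c4":[21.131,-21.841,-11.236,-2.131]}
{"k":32,"\u03b8":[-3.519,-0.342,-2.442,-0.529],"qdot":[-3.972,0.379,1.217,0.446],"tcp":[0.273,-0.265,-0.212],"\u03c4":[17.893,-21.115,-12.701,-2.347]}
{"k":33,"\u03b8":[-3.576,-0.339,-2.423,-0.521],"qdot":[-3.678,-0.035,1.322,0.626],"tcp":[0.258,-0.274,-0.235],"\u03c4":[14.737,-20.247,-13.856,-2.522]}
{"k":34,"\u03b8":[-3.631,-0.344,-2.402,-0.509],"qdot":[-3.558,-0.583,1.451,0.902],"tcp":[0.243,-0.282,-0.255]}


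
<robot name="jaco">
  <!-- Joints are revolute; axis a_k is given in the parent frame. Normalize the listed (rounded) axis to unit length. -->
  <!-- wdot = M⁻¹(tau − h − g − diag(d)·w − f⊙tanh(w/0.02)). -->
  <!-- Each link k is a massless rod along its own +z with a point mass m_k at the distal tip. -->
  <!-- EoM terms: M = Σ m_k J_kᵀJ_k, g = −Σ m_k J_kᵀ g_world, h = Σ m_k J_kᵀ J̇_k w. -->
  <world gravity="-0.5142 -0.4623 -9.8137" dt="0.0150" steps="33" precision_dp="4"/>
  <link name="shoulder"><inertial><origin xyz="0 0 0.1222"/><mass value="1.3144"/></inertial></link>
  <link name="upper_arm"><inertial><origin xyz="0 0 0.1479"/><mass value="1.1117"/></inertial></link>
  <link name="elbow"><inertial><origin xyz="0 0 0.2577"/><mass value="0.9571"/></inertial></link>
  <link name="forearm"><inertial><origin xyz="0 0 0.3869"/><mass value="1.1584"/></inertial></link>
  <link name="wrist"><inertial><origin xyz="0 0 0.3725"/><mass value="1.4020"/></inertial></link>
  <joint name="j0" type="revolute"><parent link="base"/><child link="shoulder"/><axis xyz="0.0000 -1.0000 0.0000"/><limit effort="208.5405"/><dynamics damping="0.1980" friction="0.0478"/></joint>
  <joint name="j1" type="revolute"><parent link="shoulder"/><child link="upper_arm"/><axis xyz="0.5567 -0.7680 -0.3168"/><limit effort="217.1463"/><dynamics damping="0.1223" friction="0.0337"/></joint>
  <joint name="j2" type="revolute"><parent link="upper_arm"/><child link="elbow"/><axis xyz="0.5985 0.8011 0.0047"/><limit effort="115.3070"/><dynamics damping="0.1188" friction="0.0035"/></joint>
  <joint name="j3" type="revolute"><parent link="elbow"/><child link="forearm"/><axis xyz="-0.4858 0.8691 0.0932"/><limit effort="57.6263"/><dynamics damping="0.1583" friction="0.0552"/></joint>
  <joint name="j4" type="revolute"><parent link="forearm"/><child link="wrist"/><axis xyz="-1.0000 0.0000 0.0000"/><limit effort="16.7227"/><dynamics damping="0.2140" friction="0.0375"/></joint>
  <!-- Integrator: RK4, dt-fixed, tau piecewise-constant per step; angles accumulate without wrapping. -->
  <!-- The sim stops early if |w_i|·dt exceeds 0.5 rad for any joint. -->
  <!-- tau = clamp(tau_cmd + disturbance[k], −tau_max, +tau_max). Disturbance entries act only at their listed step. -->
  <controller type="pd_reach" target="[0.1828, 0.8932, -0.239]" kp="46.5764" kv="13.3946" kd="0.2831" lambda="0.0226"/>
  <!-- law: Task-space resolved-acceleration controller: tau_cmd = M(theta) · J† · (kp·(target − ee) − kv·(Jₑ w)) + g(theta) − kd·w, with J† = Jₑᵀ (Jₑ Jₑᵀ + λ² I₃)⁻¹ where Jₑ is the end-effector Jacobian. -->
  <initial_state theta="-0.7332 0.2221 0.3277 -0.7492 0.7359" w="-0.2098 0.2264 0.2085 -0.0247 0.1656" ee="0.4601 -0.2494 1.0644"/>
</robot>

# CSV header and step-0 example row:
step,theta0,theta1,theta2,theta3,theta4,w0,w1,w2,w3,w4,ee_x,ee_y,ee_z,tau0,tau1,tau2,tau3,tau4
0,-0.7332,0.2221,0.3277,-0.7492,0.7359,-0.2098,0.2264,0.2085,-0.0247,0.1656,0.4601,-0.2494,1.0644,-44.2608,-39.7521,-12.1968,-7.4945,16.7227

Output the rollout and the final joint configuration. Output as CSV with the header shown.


step,theta0,theta1,theta2,theta3,theta4,w0,w1,w2,w3,w4,ee_x,ee_y,ee_z,tau0,tau1,tau2,tau3,tau4
1,-0.7539,0.2267,0.3251,-0.7769,0.7486,-2.5328,0.3978,-0.5486,-3.6073,1.4698,0.4604,-0.2483,1.0582,-38.2867,-37.0383,-12.7872,-4.9463,16.7227
2,-0.8053,0.2338,0.3129,-0.8516,0.7782,-4.2993,0.5696,-1.0784,-6.2562,2.3775,0.4578,-0.2401,1.0440,-30.4516,-32.5543,-15.7030,-5.0432,16.7227
3,-0.8794,0.2433,0.2942,-0.9597,0.8179,-5.5324,0.7032,-1.4108,-8.0693,2.8274,0.4534,-0.2252,1.0220,-21.0381,-25.6059,-18.3813,-6.3849,16.7227
4,-0.9677,0.2542,0.2723,-1.0899,0.8628,-6.1905,0.7129,-1.4935,-9.2240,3.1114,0.4480,-0.2036,0.9927,-10.4608,-16.4612,-19.5587,-7.8630,12.9612
5,-1.0633,0.2646,0.2491,-1.2326,0.9081,-6.5054,0.6334,-1.5882,-9.7683,2.9076,0.4420,-0.1760,0.9571,-1.6299,-8.2138,-18.7704,-8.3373,8.7843
6,-1.1620,0.2732,0.2239,-1.3799,0.9477,-6.6082,0.4675,-1.7854,-9.8407,2.3940,0.4355,-0.1436,0.9167,4.9089,-1.8847,-16.4412,-7.4753,5.3796
7,-1.2610,0.2787,0.1947,-1.5254,0.9792,-6.5864,0.2248,-2.1472,-9.5465,1.8438,0.4282,-0.1074,0.8729,9.9234,2.7596,-13.3598,-5.4438,2.6844
8,-1.3594,0.2802,0.1583,-1.6641,1.0037,-6.5353,-0.0529,-2.7740,-8.9279,1.4712,0.4202,-0.0684,0.8266,14.2791,6.2100,-10.2580,-2.5918,0.6155
9,-1.4573,0.2777,0.1100,-1.7913,1.0252,-6.5485,-0.2895,-3.7610,-8.0013,1.4832,0.4114,-0.0274,0.7783,18.8284,9.1064,-7.7122,0.6513,-0.9731
10,-1.5561,0.2723,0.0441,-1.9026,1.0510,-6.6646,-0.4088,-5.0947,-6.8211,2.0710,0.4018,0.0141,0.7281,24.4255,12.2572,-6.1330,3.8253,-2.2791
11,-1.6573,0.2667,-0.0430,-1.9951,1.0905,-6.8638,-0.2871,-6.5321,-5.5059,3.2657,0.3918,0.0547,0.6761,31.2974,16.1651,-5.5708,6.5369,-3.4784
12,-1.7615,0.2656,-0.1493,-2.0680,1.1506,-7.0298,0.1745,-7.5743,-4.2551,4.7561,0.3815,0.0928,0.6228,37.9405,19.9938,-5.5475,8.7213,-4.6313
13,-1.8671,0.2739,-0.2656,-2.1238,1.2318,-7.0347,0.9603,-7.8231,-3.2396,5.9860,0.3712,0.1276,0.5688,42.3056,22.2946,-5.4849,10.5483,-5.6794
14,-1.9715,0.2957,-0.3799,-2.1663,1.3268,-6.8606,1.9590,-7.3226,-2.4824,6.5847,0.3612,0.1588,0.5155,43.7589,22.6347,-5.1497,12.0182,-6.5534
15,-2.0723,0.3331,-0.4831,-2.1990,1.4259,-6.5506,3.0166,-6.3856,-1.9168,6.5769,0.3514,0.1873,0.4640,42.9095,21.5000,-4.6051,13.0229,-7.2364
16,-2.1678,0.3861,-0.5708,-2.2241,1.5217,-6.1653,4.0322,-5.3022,-1.4590,6.1667,0.3420,0.2137,0.4150,40.6385,19.5274,-3.9701,13.5415,-7.7301
17,-2.2574,0.4536,-0.6424,-2.2428,1.6095,-5.7537,4.9561,-4.2425,-1.0441,5.5405,0.3327,0.2387,0.3691,37.6229,17.1834,-3.3144,13.6420,-8.0319
18,-2.3407,0.5341,-0.6988,-2.2554,1.6871,-5.3459,5.7600,-3.2846,-0.6311,4.8178,0.3237,0.2626,0.3263,34.2755,14.7455,-2.6610,13.4130,-8.1394
19,-2.4181,0.6255,-0.7417,-2.2617,1.7536,-4.9550,6.4192,-2.4591,-0.1980,4.0700,0.3150,0.2856,0.2867,30.8422,12.3725,-2.0154,12.9279,-8.0592
20,-2.4897,0.7257,-0.7733,-2.2613,1.8090,-4.5809,6.9101,-1.7705,0.2548,3.3412,0.3066,0.3079,0.2501,27.5042,10.1749,-1.3836,12.2548,-7.8114
21,-2.5558,0.8318,-0.7956,-2.2540,1.8539,-4.2196,7.2175,-1.2280,0.7336,2.6651,0.2986,0.3295,0.2166,24.3832,8.2070,-0.7668,11.4369,-7.4288
22,-2.6165,0.9411,-0.8108,-2.2394,1.8892,-3.8624,7.3368,-0.8324,1.2346,2.0653,0.2909,0.3505,0.1859,21.5704,6.5007,-0.1628,10.5218,-6.9507
23,-2.6719,1.0509,-0.8212,-2.2171,1.9162,-3.4997,7.2788,-0.5786,1.7482,1.5538,0.2837,0.3708,0.1580,19.1089,5.0539,0.4388,9.5586,-6.4163
24,-2.7216,1.1586,-0.8287,-2.1872,1.9362,-3.1240,7.0660,-0.4564,2.2648,1.1313,0.2768,0.3906,0.1327,16.9977,3.8336,1.0536,8.5885,-5.8589
25,-2.7657,1.2622,-0.8353,-2.1495,1.9504,-2.7304,6.7270,-0.4506,2.7755,0.7878,0.2703,0.4099,0.1098,15.2132,2.7913,1.6986,7.6395,-5.3029
26,-2.8036,1.3600,-0.8425,-2.1043,1.9600,-2.3159,6.2913,-0.5420,3.2723,0.5061,0.2641,0.4288,0.0889,13.7269,1.8774,2.3870,6.7251,-4.7642
27,-2.8352,1.4507,-0.8516,-2.0518,1.9657,-1.8797,5.7859,-0.7086,3.7473,0.2649,0.2582,0.4473,0.0700,12.5141,1.0504,3.1263,5.8448,-4.2511
28,-2.8601,1.5335,-0.8637,-1.9924,1.9679,-1.4234,5.2350,-0.9270,4.1918,0.0429,0.2526,0.4655,0.0527,11.5540,0.2800,3.9155,4.9872,-3.7675
29,-2.8780,1.6078,-0.8793,-1.9266,1.9669,-0.9477,4.6569,-1.1796,4.5985,-0.1692,0.2471,0.4834,0.0368,10.8378,-0.4450,4.7454,4.1427,-3.3300
30,-2.8887,1.6733,-0.8987,-1.8551,1.9626,-0.4640,4.0768,-1.4361,4.9519,-0.3960,0.2419,0.5012,0.0220,10.3318,-1.1442,5.5977,3.2824,-2.9229
31,-2.8922,1.7304,-0.9219,-1.7788,1.9547,0.0133,3.5178,-1.6724,5.2352,-0.6475,0.2370,0.5187,0.0080,10.0129,-1.8225,6.4457,2.3903,-2.5440
32,-2.8887,1.7793,-0.9483,-1.6989,1.9429,0.4614,3.0063,-1.8638,5.4269,-0.9263,0.2324,0.5361,-0.0053,9.8611,-2.4846,7.2596,1.4585,-2.1950
33,-2.8788,1.8211,-0.9771,-1.6170,1.9268,0.8711,2.5538,-2.0044,5.5170,-1.2194,0.2282,0.5533,-0.0181,,,,,
# final theta (rad): -2.8788 1.8211 -0.9771 -1.6170 1.9268
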